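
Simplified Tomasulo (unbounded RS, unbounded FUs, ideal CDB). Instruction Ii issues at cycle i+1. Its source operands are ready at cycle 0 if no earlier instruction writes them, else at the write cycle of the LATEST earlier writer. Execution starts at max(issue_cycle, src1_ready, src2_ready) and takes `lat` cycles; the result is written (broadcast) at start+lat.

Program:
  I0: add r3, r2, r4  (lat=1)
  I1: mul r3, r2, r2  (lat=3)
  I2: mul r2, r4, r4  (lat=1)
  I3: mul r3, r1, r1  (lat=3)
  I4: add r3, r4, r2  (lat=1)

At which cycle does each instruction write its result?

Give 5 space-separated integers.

I0 add r3: issue@1 deps=(None,None) exec_start@1 write@2
I1 mul r3: issue@2 deps=(None,None) exec_start@2 write@5
I2 mul r2: issue@3 deps=(None,None) exec_start@3 write@4
I3 mul r3: issue@4 deps=(None,None) exec_start@4 write@7
I4 add r3: issue@5 deps=(None,2) exec_start@5 write@6

Answer: 2 5 4 7 6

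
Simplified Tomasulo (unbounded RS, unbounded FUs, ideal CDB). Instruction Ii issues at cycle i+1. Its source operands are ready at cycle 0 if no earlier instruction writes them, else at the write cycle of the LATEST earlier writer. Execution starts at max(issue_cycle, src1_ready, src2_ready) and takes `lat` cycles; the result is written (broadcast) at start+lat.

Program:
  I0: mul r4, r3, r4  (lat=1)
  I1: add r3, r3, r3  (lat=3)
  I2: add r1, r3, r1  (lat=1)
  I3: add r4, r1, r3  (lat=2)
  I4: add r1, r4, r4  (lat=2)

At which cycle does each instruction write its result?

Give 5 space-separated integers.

I0 mul r4: issue@1 deps=(None,None) exec_start@1 write@2
I1 add r3: issue@2 deps=(None,None) exec_start@2 write@5
I2 add r1: issue@3 deps=(1,None) exec_start@5 write@6
I3 add r4: issue@4 deps=(2,1) exec_start@6 write@8
I4 add r1: issue@5 deps=(3,3) exec_start@8 write@10

Answer: 2 5 6 8 10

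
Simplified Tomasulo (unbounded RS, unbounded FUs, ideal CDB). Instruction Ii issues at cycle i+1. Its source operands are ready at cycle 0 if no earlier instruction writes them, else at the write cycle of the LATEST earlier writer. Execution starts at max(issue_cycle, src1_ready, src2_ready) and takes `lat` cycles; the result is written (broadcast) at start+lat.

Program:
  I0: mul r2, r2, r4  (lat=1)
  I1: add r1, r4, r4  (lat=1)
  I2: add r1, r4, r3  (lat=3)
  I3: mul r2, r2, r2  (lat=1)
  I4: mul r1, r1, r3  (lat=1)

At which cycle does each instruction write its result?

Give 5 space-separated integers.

I0 mul r2: issue@1 deps=(None,None) exec_start@1 write@2
I1 add r1: issue@2 deps=(None,None) exec_start@2 write@3
I2 add r1: issue@3 deps=(None,None) exec_start@3 write@6
I3 mul r2: issue@4 deps=(0,0) exec_start@4 write@5
I4 mul r1: issue@5 deps=(2,None) exec_start@6 write@7

Answer: 2 3 6 5 7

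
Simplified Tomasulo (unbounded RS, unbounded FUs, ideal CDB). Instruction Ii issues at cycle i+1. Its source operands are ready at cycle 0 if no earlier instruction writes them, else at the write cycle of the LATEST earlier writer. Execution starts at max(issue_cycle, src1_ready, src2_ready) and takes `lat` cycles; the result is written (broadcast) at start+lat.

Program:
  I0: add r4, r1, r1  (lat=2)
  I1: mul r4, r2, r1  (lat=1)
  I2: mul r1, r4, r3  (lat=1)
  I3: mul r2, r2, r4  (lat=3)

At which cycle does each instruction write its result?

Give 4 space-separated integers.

Answer: 3 3 4 7

Derivation:
I0 add r4: issue@1 deps=(None,None) exec_start@1 write@3
I1 mul r4: issue@2 deps=(None,None) exec_start@2 write@3
I2 mul r1: issue@3 deps=(1,None) exec_start@3 write@4
I3 mul r2: issue@4 deps=(None,1) exec_start@4 write@7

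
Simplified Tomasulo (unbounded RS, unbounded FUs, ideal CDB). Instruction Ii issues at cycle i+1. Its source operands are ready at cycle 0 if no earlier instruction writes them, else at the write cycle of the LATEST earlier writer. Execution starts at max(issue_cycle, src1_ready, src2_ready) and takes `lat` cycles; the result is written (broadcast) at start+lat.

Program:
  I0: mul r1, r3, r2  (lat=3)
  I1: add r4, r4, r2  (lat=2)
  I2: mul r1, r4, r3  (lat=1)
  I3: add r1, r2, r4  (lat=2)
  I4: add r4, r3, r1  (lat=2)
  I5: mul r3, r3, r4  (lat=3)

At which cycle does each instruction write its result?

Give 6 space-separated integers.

I0 mul r1: issue@1 deps=(None,None) exec_start@1 write@4
I1 add r4: issue@2 deps=(None,None) exec_start@2 write@4
I2 mul r1: issue@3 deps=(1,None) exec_start@4 write@5
I3 add r1: issue@4 deps=(None,1) exec_start@4 write@6
I4 add r4: issue@5 deps=(None,3) exec_start@6 write@8
I5 mul r3: issue@6 deps=(None,4) exec_start@8 write@11

Answer: 4 4 5 6 8 11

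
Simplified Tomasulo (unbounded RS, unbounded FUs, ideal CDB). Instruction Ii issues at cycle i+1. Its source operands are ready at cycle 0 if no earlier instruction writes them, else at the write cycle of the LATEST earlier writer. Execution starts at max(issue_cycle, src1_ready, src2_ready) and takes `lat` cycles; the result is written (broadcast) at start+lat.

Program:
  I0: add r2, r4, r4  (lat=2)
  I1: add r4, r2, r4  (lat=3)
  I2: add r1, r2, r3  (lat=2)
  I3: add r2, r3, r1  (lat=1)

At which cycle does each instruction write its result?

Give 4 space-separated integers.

I0 add r2: issue@1 deps=(None,None) exec_start@1 write@3
I1 add r4: issue@2 deps=(0,None) exec_start@3 write@6
I2 add r1: issue@3 deps=(0,None) exec_start@3 write@5
I3 add r2: issue@4 deps=(None,2) exec_start@5 write@6

Answer: 3 6 5 6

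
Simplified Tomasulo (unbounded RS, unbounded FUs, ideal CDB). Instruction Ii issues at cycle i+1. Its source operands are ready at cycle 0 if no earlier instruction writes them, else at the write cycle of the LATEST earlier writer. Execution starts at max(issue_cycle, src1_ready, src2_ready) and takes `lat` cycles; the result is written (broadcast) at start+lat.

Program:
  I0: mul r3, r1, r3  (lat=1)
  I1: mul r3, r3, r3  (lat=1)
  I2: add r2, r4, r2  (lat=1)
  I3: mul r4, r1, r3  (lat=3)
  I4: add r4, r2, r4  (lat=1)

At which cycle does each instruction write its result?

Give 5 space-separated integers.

I0 mul r3: issue@1 deps=(None,None) exec_start@1 write@2
I1 mul r3: issue@2 deps=(0,0) exec_start@2 write@3
I2 add r2: issue@3 deps=(None,None) exec_start@3 write@4
I3 mul r4: issue@4 deps=(None,1) exec_start@4 write@7
I4 add r4: issue@5 deps=(2,3) exec_start@7 write@8

Answer: 2 3 4 7 8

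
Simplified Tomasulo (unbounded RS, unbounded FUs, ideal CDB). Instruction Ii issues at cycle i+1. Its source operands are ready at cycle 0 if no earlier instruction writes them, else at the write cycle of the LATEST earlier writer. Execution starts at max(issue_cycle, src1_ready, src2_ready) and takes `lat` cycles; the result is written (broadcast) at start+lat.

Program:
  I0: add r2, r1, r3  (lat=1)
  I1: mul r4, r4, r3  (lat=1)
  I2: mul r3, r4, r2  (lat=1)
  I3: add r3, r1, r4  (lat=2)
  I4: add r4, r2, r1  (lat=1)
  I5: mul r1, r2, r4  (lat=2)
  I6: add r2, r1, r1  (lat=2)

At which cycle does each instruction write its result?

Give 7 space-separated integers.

Answer: 2 3 4 6 6 8 10

Derivation:
I0 add r2: issue@1 deps=(None,None) exec_start@1 write@2
I1 mul r4: issue@2 deps=(None,None) exec_start@2 write@3
I2 mul r3: issue@3 deps=(1,0) exec_start@3 write@4
I3 add r3: issue@4 deps=(None,1) exec_start@4 write@6
I4 add r4: issue@5 deps=(0,None) exec_start@5 write@6
I5 mul r1: issue@6 deps=(0,4) exec_start@6 write@8
I6 add r2: issue@7 deps=(5,5) exec_start@8 write@10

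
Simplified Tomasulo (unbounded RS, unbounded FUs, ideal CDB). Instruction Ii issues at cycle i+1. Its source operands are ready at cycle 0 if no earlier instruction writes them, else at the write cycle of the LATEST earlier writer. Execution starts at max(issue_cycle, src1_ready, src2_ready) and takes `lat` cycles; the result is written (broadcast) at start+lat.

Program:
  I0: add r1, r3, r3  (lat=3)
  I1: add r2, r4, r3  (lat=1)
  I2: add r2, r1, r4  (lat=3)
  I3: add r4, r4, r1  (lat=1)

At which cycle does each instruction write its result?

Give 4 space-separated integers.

Answer: 4 3 7 5

Derivation:
I0 add r1: issue@1 deps=(None,None) exec_start@1 write@4
I1 add r2: issue@2 deps=(None,None) exec_start@2 write@3
I2 add r2: issue@3 deps=(0,None) exec_start@4 write@7
I3 add r4: issue@4 deps=(None,0) exec_start@4 write@5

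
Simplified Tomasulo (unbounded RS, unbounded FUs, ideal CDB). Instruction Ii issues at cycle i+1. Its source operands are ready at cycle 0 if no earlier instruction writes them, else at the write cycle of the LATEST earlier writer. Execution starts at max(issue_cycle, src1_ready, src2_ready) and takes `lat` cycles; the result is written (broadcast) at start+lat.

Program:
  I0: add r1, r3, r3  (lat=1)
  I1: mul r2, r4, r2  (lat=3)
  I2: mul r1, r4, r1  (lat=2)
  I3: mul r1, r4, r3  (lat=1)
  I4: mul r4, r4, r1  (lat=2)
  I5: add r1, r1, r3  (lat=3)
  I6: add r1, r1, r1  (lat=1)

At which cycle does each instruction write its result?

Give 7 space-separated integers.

I0 add r1: issue@1 deps=(None,None) exec_start@1 write@2
I1 mul r2: issue@2 deps=(None,None) exec_start@2 write@5
I2 mul r1: issue@3 deps=(None,0) exec_start@3 write@5
I3 mul r1: issue@4 deps=(None,None) exec_start@4 write@5
I4 mul r4: issue@5 deps=(None,3) exec_start@5 write@7
I5 add r1: issue@6 deps=(3,None) exec_start@6 write@9
I6 add r1: issue@7 deps=(5,5) exec_start@9 write@10

Answer: 2 5 5 5 7 9 10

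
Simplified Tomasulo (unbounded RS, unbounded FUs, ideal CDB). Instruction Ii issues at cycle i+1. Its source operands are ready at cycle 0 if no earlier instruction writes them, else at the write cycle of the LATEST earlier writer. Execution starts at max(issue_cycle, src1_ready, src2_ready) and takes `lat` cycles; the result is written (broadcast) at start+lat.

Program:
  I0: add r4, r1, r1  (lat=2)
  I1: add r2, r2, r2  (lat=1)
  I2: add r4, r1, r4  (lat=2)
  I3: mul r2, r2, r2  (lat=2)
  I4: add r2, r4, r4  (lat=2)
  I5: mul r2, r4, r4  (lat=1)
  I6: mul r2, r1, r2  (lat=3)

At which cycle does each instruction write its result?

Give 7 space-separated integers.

I0 add r4: issue@1 deps=(None,None) exec_start@1 write@3
I1 add r2: issue@2 deps=(None,None) exec_start@2 write@3
I2 add r4: issue@3 deps=(None,0) exec_start@3 write@5
I3 mul r2: issue@4 deps=(1,1) exec_start@4 write@6
I4 add r2: issue@5 deps=(2,2) exec_start@5 write@7
I5 mul r2: issue@6 deps=(2,2) exec_start@6 write@7
I6 mul r2: issue@7 deps=(None,5) exec_start@7 write@10

Answer: 3 3 5 6 7 7 10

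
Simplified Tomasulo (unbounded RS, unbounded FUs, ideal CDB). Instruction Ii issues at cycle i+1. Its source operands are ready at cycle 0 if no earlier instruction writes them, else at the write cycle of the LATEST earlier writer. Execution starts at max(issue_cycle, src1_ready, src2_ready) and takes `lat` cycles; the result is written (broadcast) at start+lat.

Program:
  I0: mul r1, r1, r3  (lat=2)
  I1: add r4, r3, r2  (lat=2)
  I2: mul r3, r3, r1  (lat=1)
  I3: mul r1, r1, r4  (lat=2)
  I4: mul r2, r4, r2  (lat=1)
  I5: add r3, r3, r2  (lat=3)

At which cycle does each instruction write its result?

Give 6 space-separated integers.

Answer: 3 4 4 6 6 9

Derivation:
I0 mul r1: issue@1 deps=(None,None) exec_start@1 write@3
I1 add r4: issue@2 deps=(None,None) exec_start@2 write@4
I2 mul r3: issue@3 deps=(None,0) exec_start@3 write@4
I3 mul r1: issue@4 deps=(0,1) exec_start@4 write@6
I4 mul r2: issue@5 deps=(1,None) exec_start@5 write@6
I5 add r3: issue@6 deps=(2,4) exec_start@6 write@9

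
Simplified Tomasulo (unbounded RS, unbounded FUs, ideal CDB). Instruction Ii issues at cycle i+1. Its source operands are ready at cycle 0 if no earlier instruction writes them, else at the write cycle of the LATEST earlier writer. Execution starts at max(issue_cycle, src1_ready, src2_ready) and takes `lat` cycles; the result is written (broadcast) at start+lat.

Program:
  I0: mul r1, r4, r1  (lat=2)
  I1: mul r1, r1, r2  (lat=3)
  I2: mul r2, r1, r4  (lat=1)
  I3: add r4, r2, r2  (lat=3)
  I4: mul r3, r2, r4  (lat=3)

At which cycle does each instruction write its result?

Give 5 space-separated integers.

I0 mul r1: issue@1 deps=(None,None) exec_start@1 write@3
I1 mul r1: issue@2 deps=(0,None) exec_start@3 write@6
I2 mul r2: issue@3 deps=(1,None) exec_start@6 write@7
I3 add r4: issue@4 deps=(2,2) exec_start@7 write@10
I4 mul r3: issue@5 deps=(2,3) exec_start@10 write@13

Answer: 3 6 7 10 13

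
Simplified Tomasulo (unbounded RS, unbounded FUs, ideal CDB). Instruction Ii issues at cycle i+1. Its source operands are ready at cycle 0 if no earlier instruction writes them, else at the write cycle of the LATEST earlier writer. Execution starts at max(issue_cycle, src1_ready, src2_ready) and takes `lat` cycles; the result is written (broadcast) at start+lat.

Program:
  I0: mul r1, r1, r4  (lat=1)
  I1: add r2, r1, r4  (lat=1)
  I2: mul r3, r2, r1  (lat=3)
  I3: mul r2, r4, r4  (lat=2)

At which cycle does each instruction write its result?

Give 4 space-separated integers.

Answer: 2 3 6 6

Derivation:
I0 mul r1: issue@1 deps=(None,None) exec_start@1 write@2
I1 add r2: issue@2 deps=(0,None) exec_start@2 write@3
I2 mul r3: issue@3 deps=(1,0) exec_start@3 write@6
I3 mul r2: issue@4 deps=(None,None) exec_start@4 write@6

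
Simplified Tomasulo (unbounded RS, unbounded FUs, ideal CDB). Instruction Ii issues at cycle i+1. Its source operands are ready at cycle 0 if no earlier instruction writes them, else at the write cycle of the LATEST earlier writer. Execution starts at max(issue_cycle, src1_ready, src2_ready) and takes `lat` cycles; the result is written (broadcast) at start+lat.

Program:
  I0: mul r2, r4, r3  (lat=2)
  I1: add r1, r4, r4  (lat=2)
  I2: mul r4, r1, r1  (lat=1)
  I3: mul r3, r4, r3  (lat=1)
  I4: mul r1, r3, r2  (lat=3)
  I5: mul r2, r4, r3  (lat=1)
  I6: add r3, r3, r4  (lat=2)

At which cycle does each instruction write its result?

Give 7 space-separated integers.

Answer: 3 4 5 6 9 7 9

Derivation:
I0 mul r2: issue@1 deps=(None,None) exec_start@1 write@3
I1 add r1: issue@2 deps=(None,None) exec_start@2 write@4
I2 mul r4: issue@3 deps=(1,1) exec_start@4 write@5
I3 mul r3: issue@4 deps=(2,None) exec_start@5 write@6
I4 mul r1: issue@5 deps=(3,0) exec_start@6 write@9
I5 mul r2: issue@6 deps=(2,3) exec_start@6 write@7
I6 add r3: issue@7 deps=(3,2) exec_start@7 write@9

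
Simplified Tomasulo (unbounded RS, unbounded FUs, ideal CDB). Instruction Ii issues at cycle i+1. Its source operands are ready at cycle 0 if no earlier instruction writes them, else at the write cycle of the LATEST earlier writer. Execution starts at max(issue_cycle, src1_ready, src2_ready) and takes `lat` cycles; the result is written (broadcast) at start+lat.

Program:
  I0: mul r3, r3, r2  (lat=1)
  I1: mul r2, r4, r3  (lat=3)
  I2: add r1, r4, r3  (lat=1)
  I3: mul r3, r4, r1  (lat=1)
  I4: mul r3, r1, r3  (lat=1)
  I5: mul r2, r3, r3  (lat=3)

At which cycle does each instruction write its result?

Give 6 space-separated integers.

Answer: 2 5 4 5 6 9

Derivation:
I0 mul r3: issue@1 deps=(None,None) exec_start@1 write@2
I1 mul r2: issue@2 deps=(None,0) exec_start@2 write@5
I2 add r1: issue@3 deps=(None,0) exec_start@3 write@4
I3 mul r3: issue@4 deps=(None,2) exec_start@4 write@5
I4 mul r3: issue@5 deps=(2,3) exec_start@5 write@6
I5 mul r2: issue@6 deps=(4,4) exec_start@6 write@9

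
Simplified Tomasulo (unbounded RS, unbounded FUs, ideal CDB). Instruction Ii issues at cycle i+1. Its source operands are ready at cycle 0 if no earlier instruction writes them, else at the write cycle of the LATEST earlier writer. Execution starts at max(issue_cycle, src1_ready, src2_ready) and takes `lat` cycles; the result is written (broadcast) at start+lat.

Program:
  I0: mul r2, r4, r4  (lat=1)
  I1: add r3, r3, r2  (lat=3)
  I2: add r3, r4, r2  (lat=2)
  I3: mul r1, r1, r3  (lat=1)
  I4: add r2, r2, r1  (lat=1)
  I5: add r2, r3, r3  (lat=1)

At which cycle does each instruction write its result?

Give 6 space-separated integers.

I0 mul r2: issue@1 deps=(None,None) exec_start@1 write@2
I1 add r3: issue@2 deps=(None,0) exec_start@2 write@5
I2 add r3: issue@3 deps=(None,0) exec_start@3 write@5
I3 mul r1: issue@4 deps=(None,2) exec_start@5 write@6
I4 add r2: issue@5 deps=(0,3) exec_start@6 write@7
I5 add r2: issue@6 deps=(2,2) exec_start@6 write@7

Answer: 2 5 5 6 7 7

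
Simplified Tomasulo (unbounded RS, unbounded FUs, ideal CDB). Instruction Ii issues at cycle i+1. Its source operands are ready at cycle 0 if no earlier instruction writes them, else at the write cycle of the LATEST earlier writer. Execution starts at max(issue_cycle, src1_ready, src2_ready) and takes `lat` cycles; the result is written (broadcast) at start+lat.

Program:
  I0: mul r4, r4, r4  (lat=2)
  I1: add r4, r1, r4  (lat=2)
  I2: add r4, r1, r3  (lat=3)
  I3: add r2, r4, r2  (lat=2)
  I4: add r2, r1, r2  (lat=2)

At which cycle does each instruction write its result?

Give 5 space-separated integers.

I0 mul r4: issue@1 deps=(None,None) exec_start@1 write@3
I1 add r4: issue@2 deps=(None,0) exec_start@3 write@5
I2 add r4: issue@3 deps=(None,None) exec_start@3 write@6
I3 add r2: issue@4 deps=(2,None) exec_start@6 write@8
I4 add r2: issue@5 deps=(None,3) exec_start@8 write@10

Answer: 3 5 6 8 10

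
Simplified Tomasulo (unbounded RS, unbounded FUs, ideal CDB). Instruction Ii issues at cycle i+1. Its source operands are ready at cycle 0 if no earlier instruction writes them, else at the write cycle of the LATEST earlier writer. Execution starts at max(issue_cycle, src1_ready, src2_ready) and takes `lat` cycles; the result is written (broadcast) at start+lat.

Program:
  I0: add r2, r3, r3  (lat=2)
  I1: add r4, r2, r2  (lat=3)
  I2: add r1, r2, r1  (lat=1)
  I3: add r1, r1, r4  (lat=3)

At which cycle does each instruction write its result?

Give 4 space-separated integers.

I0 add r2: issue@1 deps=(None,None) exec_start@1 write@3
I1 add r4: issue@2 deps=(0,0) exec_start@3 write@6
I2 add r1: issue@3 deps=(0,None) exec_start@3 write@4
I3 add r1: issue@4 deps=(2,1) exec_start@6 write@9

Answer: 3 6 4 9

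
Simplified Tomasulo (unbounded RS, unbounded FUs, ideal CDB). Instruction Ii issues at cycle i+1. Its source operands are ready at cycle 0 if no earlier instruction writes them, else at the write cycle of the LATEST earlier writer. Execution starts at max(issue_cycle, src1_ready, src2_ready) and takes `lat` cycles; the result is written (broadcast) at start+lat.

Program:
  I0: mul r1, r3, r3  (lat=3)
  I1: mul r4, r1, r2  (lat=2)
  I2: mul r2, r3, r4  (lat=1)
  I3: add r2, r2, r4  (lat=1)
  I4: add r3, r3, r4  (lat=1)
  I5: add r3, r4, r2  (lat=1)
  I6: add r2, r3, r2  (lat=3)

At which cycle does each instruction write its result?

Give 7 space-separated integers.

I0 mul r1: issue@1 deps=(None,None) exec_start@1 write@4
I1 mul r4: issue@2 deps=(0,None) exec_start@4 write@6
I2 mul r2: issue@3 deps=(None,1) exec_start@6 write@7
I3 add r2: issue@4 deps=(2,1) exec_start@7 write@8
I4 add r3: issue@5 deps=(None,1) exec_start@6 write@7
I5 add r3: issue@6 deps=(1,3) exec_start@8 write@9
I6 add r2: issue@7 deps=(5,3) exec_start@9 write@12

Answer: 4 6 7 8 7 9 12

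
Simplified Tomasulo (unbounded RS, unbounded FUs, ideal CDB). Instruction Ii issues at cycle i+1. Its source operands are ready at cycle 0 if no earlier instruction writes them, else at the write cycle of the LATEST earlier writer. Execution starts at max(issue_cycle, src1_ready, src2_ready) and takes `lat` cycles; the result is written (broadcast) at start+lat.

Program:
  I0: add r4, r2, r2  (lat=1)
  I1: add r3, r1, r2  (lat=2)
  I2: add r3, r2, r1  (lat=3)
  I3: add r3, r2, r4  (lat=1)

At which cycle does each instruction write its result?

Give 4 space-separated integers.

Answer: 2 4 6 5

Derivation:
I0 add r4: issue@1 deps=(None,None) exec_start@1 write@2
I1 add r3: issue@2 deps=(None,None) exec_start@2 write@4
I2 add r3: issue@3 deps=(None,None) exec_start@3 write@6
I3 add r3: issue@4 deps=(None,0) exec_start@4 write@5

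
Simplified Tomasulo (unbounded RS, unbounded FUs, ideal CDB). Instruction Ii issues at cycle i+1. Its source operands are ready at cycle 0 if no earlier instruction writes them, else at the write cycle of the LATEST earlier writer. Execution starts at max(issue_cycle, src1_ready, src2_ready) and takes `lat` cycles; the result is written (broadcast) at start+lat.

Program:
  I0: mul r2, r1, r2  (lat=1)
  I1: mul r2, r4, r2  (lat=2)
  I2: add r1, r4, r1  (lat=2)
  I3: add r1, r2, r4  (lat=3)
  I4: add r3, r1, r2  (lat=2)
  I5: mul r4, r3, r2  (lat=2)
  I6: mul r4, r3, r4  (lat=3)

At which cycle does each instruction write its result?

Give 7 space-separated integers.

Answer: 2 4 5 7 9 11 14

Derivation:
I0 mul r2: issue@1 deps=(None,None) exec_start@1 write@2
I1 mul r2: issue@2 deps=(None,0) exec_start@2 write@4
I2 add r1: issue@3 deps=(None,None) exec_start@3 write@5
I3 add r1: issue@4 deps=(1,None) exec_start@4 write@7
I4 add r3: issue@5 deps=(3,1) exec_start@7 write@9
I5 mul r4: issue@6 deps=(4,1) exec_start@9 write@11
I6 mul r4: issue@7 deps=(4,5) exec_start@11 write@14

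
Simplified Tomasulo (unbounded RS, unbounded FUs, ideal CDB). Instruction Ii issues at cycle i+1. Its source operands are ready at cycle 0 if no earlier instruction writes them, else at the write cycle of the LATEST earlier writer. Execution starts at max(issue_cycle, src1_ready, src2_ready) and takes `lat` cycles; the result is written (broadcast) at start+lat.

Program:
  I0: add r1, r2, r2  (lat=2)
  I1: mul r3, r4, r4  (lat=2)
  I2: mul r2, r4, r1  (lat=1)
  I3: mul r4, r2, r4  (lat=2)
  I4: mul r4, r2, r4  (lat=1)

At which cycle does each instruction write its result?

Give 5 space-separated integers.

I0 add r1: issue@1 deps=(None,None) exec_start@1 write@3
I1 mul r3: issue@2 deps=(None,None) exec_start@2 write@4
I2 mul r2: issue@3 deps=(None,0) exec_start@3 write@4
I3 mul r4: issue@4 deps=(2,None) exec_start@4 write@6
I4 mul r4: issue@5 deps=(2,3) exec_start@6 write@7

Answer: 3 4 4 6 7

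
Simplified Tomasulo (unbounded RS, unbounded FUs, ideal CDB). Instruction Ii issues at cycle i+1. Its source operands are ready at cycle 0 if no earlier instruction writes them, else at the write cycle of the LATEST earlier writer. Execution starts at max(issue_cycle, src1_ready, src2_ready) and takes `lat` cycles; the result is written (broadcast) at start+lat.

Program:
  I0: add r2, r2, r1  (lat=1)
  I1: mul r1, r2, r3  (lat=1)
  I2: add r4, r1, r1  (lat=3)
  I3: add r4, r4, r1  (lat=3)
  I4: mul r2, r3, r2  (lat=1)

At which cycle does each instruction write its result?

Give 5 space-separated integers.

Answer: 2 3 6 9 6

Derivation:
I0 add r2: issue@1 deps=(None,None) exec_start@1 write@2
I1 mul r1: issue@2 deps=(0,None) exec_start@2 write@3
I2 add r4: issue@3 deps=(1,1) exec_start@3 write@6
I3 add r4: issue@4 deps=(2,1) exec_start@6 write@9
I4 mul r2: issue@5 deps=(None,0) exec_start@5 write@6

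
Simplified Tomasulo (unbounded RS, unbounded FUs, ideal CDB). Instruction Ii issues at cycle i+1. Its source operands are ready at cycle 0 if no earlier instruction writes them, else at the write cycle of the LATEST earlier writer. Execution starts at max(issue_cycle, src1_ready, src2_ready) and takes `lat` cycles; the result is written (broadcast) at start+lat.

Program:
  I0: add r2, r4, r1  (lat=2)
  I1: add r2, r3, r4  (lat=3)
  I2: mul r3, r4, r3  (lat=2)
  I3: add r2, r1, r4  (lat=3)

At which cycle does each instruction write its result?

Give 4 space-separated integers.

Answer: 3 5 5 7

Derivation:
I0 add r2: issue@1 deps=(None,None) exec_start@1 write@3
I1 add r2: issue@2 deps=(None,None) exec_start@2 write@5
I2 mul r3: issue@3 deps=(None,None) exec_start@3 write@5
I3 add r2: issue@4 deps=(None,None) exec_start@4 write@7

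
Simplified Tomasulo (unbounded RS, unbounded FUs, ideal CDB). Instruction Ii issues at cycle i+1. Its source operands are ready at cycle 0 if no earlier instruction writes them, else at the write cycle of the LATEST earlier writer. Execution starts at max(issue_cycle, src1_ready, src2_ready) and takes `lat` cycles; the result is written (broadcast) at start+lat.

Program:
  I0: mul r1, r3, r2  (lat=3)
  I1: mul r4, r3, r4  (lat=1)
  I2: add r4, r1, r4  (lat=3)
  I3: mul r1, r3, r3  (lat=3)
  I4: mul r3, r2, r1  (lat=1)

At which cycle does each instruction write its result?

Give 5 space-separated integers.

Answer: 4 3 7 7 8

Derivation:
I0 mul r1: issue@1 deps=(None,None) exec_start@1 write@4
I1 mul r4: issue@2 deps=(None,None) exec_start@2 write@3
I2 add r4: issue@3 deps=(0,1) exec_start@4 write@7
I3 mul r1: issue@4 deps=(None,None) exec_start@4 write@7
I4 mul r3: issue@5 deps=(None,3) exec_start@7 write@8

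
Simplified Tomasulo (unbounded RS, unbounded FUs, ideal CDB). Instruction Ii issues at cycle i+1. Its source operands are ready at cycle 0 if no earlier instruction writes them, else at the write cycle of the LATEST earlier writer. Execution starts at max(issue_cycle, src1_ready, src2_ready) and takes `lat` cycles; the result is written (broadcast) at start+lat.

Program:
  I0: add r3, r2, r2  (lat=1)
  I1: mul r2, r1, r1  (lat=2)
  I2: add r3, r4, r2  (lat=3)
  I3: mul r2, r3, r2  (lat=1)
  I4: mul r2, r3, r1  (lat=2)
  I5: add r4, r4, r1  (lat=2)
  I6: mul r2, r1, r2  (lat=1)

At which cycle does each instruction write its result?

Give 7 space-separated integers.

Answer: 2 4 7 8 9 8 10

Derivation:
I0 add r3: issue@1 deps=(None,None) exec_start@1 write@2
I1 mul r2: issue@2 deps=(None,None) exec_start@2 write@4
I2 add r3: issue@3 deps=(None,1) exec_start@4 write@7
I3 mul r2: issue@4 deps=(2,1) exec_start@7 write@8
I4 mul r2: issue@5 deps=(2,None) exec_start@7 write@9
I5 add r4: issue@6 deps=(None,None) exec_start@6 write@8
I6 mul r2: issue@7 deps=(None,4) exec_start@9 write@10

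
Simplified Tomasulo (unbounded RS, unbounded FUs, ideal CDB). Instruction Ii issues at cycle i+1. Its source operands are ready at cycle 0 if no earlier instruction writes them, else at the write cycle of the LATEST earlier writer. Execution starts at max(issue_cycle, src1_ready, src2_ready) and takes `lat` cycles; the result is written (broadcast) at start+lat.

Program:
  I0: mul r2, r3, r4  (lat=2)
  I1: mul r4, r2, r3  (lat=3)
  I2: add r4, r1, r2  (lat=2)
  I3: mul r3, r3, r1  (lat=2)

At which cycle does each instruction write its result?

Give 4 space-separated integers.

I0 mul r2: issue@1 deps=(None,None) exec_start@1 write@3
I1 mul r4: issue@2 deps=(0,None) exec_start@3 write@6
I2 add r4: issue@3 deps=(None,0) exec_start@3 write@5
I3 mul r3: issue@4 deps=(None,None) exec_start@4 write@6

Answer: 3 6 5 6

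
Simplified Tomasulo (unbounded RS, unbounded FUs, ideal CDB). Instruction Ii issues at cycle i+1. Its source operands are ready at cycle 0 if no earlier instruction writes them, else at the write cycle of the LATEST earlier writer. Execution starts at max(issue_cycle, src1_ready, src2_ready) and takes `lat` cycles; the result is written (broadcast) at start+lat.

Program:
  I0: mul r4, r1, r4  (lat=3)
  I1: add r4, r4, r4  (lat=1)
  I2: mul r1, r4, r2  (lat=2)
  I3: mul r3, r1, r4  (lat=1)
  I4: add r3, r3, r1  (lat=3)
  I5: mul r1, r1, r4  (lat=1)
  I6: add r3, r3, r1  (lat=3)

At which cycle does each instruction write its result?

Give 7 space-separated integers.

Answer: 4 5 7 8 11 8 14

Derivation:
I0 mul r4: issue@1 deps=(None,None) exec_start@1 write@4
I1 add r4: issue@2 deps=(0,0) exec_start@4 write@5
I2 mul r1: issue@3 deps=(1,None) exec_start@5 write@7
I3 mul r3: issue@4 deps=(2,1) exec_start@7 write@8
I4 add r3: issue@5 deps=(3,2) exec_start@8 write@11
I5 mul r1: issue@6 deps=(2,1) exec_start@7 write@8
I6 add r3: issue@7 deps=(4,5) exec_start@11 write@14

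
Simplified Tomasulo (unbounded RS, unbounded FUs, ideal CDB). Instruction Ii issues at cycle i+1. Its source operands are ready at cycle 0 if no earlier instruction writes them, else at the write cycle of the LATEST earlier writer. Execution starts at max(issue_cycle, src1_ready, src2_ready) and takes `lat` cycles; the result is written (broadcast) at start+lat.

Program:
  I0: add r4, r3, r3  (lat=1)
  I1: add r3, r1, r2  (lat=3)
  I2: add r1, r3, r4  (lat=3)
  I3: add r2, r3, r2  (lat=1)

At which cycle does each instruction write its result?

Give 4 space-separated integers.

I0 add r4: issue@1 deps=(None,None) exec_start@1 write@2
I1 add r3: issue@2 deps=(None,None) exec_start@2 write@5
I2 add r1: issue@3 deps=(1,0) exec_start@5 write@8
I3 add r2: issue@4 deps=(1,None) exec_start@5 write@6

Answer: 2 5 8 6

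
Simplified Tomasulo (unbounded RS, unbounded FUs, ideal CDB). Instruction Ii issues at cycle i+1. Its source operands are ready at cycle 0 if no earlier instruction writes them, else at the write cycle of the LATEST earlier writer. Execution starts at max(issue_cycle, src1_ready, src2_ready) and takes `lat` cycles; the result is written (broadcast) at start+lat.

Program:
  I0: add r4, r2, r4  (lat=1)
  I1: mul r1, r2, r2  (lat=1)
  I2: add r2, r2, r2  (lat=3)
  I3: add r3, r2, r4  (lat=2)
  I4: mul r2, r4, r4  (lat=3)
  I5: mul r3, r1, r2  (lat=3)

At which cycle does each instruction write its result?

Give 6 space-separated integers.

I0 add r4: issue@1 deps=(None,None) exec_start@1 write@2
I1 mul r1: issue@2 deps=(None,None) exec_start@2 write@3
I2 add r2: issue@3 deps=(None,None) exec_start@3 write@6
I3 add r3: issue@4 deps=(2,0) exec_start@6 write@8
I4 mul r2: issue@5 deps=(0,0) exec_start@5 write@8
I5 mul r3: issue@6 deps=(1,4) exec_start@8 write@11

Answer: 2 3 6 8 8 11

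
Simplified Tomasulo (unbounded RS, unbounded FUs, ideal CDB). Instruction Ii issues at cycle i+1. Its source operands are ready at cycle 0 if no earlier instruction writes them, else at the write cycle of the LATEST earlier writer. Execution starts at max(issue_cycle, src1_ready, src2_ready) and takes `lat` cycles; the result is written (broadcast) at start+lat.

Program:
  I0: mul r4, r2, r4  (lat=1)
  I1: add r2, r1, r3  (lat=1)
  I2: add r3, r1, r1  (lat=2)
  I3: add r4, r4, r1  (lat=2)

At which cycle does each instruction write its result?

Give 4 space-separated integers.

I0 mul r4: issue@1 deps=(None,None) exec_start@1 write@2
I1 add r2: issue@2 deps=(None,None) exec_start@2 write@3
I2 add r3: issue@3 deps=(None,None) exec_start@3 write@5
I3 add r4: issue@4 deps=(0,None) exec_start@4 write@6

Answer: 2 3 5 6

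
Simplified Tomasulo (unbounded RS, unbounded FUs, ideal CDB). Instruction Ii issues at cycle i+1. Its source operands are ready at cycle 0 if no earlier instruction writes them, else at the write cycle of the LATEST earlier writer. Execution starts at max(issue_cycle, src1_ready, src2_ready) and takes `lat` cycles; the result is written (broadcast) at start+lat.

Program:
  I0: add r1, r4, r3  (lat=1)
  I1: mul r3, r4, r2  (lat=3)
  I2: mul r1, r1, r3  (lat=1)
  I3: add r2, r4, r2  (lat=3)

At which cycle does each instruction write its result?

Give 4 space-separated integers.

Answer: 2 5 6 7

Derivation:
I0 add r1: issue@1 deps=(None,None) exec_start@1 write@2
I1 mul r3: issue@2 deps=(None,None) exec_start@2 write@5
I2 mul r1: issue@3 deps=(0,1) exec_start@5 write@6
I3 add r2: issue@4 deps=(None,None) exec_start@4 write@7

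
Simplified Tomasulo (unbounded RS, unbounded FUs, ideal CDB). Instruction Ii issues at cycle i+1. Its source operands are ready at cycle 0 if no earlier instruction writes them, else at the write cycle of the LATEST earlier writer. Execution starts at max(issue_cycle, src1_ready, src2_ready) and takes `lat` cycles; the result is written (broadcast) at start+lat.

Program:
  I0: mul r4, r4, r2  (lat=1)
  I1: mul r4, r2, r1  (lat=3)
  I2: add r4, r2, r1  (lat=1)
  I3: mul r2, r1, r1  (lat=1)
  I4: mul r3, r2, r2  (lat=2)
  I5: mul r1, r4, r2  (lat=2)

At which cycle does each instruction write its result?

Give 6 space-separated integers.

I0 mul r4: issue@1 deps=(None,None) exec_start@1 write@2
I1 mul r4: issue@2 deps=(None,None) exec_start@2 write@5
I2 add r4: issue@3 deps=(None,None) exec_start@3 write@4
I3 mul r2: issue@4 deps=(None,None) exec_start@4 write@5
I4 mul r3: issue@5 deps=(3,3) exec_start@5 write@7
I5 mul r1: issue@6 deps=(2,3) exec_start@6 write@8

Answer: 2 5 4 5 7 8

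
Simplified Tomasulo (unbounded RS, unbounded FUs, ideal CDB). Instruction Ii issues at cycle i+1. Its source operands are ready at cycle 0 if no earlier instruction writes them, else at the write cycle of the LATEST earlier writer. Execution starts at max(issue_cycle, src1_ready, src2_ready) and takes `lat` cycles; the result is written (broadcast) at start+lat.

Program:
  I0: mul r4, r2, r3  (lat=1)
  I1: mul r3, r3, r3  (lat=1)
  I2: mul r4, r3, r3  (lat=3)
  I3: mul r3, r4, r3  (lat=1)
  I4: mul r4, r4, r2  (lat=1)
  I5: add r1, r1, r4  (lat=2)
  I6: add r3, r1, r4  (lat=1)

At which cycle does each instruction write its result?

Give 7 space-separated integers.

I0 mul r4: issue@1 deps=(None,None) exec_start@1 write@2
I1 mul r3: issue@2 deps=(None,None) exec_start@2 write@3
I2 mul r4: issue@3 deps=(1,1) exec_start@3 write@6
I3 mul r3: issue@4 deps=(2,1) exec_start@6 write@7
I4 mul r4: issue@5 deps=(2,None) exec_start@6 write@7
I5 add r1: issue@6 deps=(None,4) exec_start@7 write@9
I6 add r3: issue@7 deps=(5,4) exec_start@9 write@10

Answer: 2 3 6 7 7 9 10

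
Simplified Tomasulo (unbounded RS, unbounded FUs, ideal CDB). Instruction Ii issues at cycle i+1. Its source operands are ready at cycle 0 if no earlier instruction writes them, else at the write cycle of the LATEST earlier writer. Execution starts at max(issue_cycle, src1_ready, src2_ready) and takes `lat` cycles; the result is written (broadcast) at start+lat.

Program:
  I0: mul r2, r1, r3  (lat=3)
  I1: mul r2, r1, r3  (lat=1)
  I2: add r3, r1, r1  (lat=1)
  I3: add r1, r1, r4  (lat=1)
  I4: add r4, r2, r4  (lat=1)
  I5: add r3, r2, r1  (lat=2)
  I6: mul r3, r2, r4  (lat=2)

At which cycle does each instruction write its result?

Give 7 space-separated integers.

Answer: 4 3 4 5 6 8 9

Derivation:
I0 mul r2: issue@1 deps=(None,None) exec_start@1 write@4
I1 mul r2: issue@2 deps=(None,None) exec_start@2 write@3
I2 add r3: issue@3 deps=(None,None) exec_start@3 write@4
I3 add r1: issue@4 deps=(None,None) exec_start@4 write@5
I4 add r4: issue@5 deps=(1,None) exec_start@5 write@6
I5 add r3: issue@6 deps=(1,3) exec_start@6 write@8
I6 mul r3: issue@7 deps=(1,4) exec_start@7 write@9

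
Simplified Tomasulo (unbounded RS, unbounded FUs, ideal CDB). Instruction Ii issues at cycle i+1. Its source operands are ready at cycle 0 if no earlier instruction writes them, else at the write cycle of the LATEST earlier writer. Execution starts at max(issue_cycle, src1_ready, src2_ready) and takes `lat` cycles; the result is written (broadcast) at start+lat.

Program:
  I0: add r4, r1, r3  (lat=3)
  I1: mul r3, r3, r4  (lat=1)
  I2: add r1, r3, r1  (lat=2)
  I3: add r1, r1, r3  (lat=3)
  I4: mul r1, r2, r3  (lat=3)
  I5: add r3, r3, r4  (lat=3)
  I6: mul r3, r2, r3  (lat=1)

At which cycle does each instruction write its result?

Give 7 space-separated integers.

Answer: 4 5 7 10 8 9 10

Derivation:
I0 add r4: issue@1 deps=(None,None) exec_start@1 write@4
I1 mul r3: issue@2 deps=(None,0) exec_start@4 write@5
I2 add r1: issue@3 deps=(1,None) exec_start@5 write@7
I3 add r1: issue@4 deps=(2,1) exec_start@7 write@10
I4 mul r1: issue@5 deps=(None,1) exec_start@5 write@8
I5 add r3: issue@6 deps=(1,0) exec_start@6 write@9
I6 mul r3: issue@7 deps=(None,5) exec_start@9 write@10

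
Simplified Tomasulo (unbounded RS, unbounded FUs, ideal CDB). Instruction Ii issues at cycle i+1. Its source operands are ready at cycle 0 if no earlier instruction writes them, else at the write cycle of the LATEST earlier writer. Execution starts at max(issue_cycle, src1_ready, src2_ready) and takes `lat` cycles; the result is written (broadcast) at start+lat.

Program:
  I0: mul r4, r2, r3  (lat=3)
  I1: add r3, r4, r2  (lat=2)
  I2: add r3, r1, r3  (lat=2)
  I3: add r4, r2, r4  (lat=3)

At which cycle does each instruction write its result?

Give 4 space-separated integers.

Answer: 4 6 8 7

Derivation:
I0 mul r4: issue@1 deps=(None,None) exec_start@1 write@4
I1 add r3: issue@2 deps=(0,None) exec_start@4 write@6
I2 add r3: issue@3 deps=(None,1) exec_start@6 write@8
I3 add r4: issue@4 deps=(None,0) exec_start@4 write@7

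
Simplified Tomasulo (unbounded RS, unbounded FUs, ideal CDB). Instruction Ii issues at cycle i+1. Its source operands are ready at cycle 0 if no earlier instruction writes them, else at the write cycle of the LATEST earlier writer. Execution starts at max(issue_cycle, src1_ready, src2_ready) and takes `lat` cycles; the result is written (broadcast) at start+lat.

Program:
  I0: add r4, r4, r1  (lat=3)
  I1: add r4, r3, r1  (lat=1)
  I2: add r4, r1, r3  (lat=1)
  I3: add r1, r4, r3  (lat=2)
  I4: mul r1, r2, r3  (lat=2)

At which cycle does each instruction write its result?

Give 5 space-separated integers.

I0 add r4: issue@1 deps=(None,None) exec_start@1 write@4
I1 add r4: issue@2 deps=(None,None) exec_start@2 write@3
I2 add r4: issue@3 deps=(None,None) exec_start@3 write@4
I3 add r1: issue@4 deps=(2,None) exec_start@4 write@6
I4 mul r1: issue@5 deps=(None,None) exec_start@5 write@7

Answer: 4 3 4 6 7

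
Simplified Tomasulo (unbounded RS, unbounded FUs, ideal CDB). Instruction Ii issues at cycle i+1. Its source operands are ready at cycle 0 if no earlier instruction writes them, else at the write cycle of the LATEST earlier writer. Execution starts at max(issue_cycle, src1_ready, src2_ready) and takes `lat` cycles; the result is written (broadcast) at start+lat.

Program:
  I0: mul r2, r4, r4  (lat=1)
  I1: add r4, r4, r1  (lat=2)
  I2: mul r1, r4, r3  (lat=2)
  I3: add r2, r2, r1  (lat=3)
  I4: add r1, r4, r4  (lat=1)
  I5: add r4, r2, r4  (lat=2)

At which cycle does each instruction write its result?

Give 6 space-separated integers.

I0 mul r2: issue@1 deps=(None,None) exec_start@1 write@2
I1 add r4: issue@2 deps=(None,None) exec_start@2 write@4
I2 mul r1: issue@3 deps=(1,None) exec_start@4 write@6
I3 add r2: issue@4 deps=(0,2) exec_start@6 write@9
I4 add r1: issue@5 deps=(1,1) exec_start@5 write@6
I5 add r4: issue@6 deps=(3,1) exec_start@9 write@11

Answer: 2 4 6 9 6 11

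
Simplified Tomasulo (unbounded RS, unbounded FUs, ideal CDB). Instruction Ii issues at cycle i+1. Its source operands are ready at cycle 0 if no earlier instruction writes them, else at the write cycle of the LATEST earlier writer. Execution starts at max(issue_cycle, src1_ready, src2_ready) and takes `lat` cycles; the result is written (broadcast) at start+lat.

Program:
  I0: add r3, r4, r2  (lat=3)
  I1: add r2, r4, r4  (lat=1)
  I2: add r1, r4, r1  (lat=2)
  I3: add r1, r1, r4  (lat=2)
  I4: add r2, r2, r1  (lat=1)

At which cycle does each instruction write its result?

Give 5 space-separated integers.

I0 add r3: issue@1 deps=(None,None) exec_start@1 write@4
I1 add r2: issue@2 deps=(None,None) exec_start@2 write@3
I2 add r1: issue@3 deps=(None,None) exec_start@3 write@5
I3 add r1: issue@4 deps=(2,None) exec_start@5 write@7
I4 add r2: issue@5 deps=(1,3) exec_start@7 write@8

Answer: 4 3 5 7 8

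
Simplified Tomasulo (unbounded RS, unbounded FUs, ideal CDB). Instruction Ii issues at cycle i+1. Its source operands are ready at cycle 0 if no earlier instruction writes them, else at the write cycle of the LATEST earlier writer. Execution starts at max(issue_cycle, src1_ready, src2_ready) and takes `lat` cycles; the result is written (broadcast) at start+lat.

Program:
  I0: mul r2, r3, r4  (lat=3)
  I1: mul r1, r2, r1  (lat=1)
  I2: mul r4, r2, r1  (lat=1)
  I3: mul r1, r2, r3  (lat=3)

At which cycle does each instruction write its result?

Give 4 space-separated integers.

Answer: 4 5 6 7

Derivation:
I0 mul r2: issue@1 deps=(None,None) exec_start@1 write@4
I1 mul r1: issue@2 deps=(0,None) exec_start@4 write@5
I2 mul r4: issue@3 deps=(0,1) exec_start@5 write@6
I3 mul r1: issue@4 deps=(0,None) exec_start@4 write@7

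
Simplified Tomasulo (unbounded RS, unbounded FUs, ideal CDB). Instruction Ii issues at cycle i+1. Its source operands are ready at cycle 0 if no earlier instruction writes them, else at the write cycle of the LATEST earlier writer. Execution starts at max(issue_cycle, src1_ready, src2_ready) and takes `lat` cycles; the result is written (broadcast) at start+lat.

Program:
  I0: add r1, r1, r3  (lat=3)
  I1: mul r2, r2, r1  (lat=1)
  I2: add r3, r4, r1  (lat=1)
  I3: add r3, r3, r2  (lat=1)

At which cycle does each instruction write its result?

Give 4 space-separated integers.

I0 add r1: issue@1 deps=(None,None) exec_start@1 write@4
I1 mul r2: issue@2 deps=(None,0) exec_start@4 write@5
I2 add r3: issue@3 deps=(None,0) exec_start@4 write@5
I3 add r3: issue@4 deps=(2,1) exec_start@5 write@6

Answer: 4 5 5 6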